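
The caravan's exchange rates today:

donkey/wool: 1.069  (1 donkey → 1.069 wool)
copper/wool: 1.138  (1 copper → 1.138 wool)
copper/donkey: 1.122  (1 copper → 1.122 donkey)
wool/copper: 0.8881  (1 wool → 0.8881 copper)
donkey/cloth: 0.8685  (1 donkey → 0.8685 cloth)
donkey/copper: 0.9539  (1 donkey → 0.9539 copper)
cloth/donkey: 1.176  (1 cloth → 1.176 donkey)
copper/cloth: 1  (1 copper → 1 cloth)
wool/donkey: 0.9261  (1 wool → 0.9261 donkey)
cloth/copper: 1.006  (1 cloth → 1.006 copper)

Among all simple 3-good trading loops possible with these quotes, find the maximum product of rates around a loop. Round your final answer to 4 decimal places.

1.1218

donkey→copper→cloth→donkey: 0.9539 × 1 × 1.176 = 1.12179
donkey→wool→copper→donkey: 1.069 × 0.8881 × 1.122 = 1.06520
donkey→copper→wool→donkey: 0.9539 × 1.138 × 0.9261 = 1.00532
donkey→cloth→copper→donkey: 0.8685 × 1.006 × 1.122 = 0.98030
Maximum is donkey→copper→cloth→donkey at 1.1218; arbitrage exists.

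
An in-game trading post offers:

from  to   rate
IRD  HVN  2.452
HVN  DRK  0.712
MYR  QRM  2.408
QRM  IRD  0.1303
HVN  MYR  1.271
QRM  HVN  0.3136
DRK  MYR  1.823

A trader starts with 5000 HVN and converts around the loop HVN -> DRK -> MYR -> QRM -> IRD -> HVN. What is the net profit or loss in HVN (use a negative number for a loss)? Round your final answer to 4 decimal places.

-7.0406

5000 HVN × 0.712 = 3560 DRK
3560 DRK × 1.823 = 6489.88 MYR
6489.88 MYR × 2.408 = 15627.63104 QRM
15627.63104 QRM × 0.1303 = 2036.280324512 IRD
2036.280324512 IRD × 2.452 = 4992.959355703424 HVN
Net change: 4992.959355703424 − 5000 = -7.040644296576 HVN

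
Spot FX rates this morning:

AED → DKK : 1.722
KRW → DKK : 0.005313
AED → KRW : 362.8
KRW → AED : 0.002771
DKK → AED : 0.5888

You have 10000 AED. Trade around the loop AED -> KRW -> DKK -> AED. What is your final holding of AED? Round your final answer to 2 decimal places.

11349.45

10000 AED × 362.8 = 3628000 KRW
3628000 KRW × 0.005313 = 19275.564 DKK
19275.564 DKK × 0.5888 = 11349.4520832 AED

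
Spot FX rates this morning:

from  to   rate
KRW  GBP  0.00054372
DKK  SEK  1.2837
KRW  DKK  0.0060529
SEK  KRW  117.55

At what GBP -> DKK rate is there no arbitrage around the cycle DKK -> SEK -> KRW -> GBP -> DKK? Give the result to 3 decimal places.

12.188

Known legs of the cycle: 1.2837 × 117.55 × 0.00054372 = 0.0820467689382
For no arbitrage the full-cycle product must be 1, so the missing rate is 1 / 0.0820467689382 ≈ 12.18817.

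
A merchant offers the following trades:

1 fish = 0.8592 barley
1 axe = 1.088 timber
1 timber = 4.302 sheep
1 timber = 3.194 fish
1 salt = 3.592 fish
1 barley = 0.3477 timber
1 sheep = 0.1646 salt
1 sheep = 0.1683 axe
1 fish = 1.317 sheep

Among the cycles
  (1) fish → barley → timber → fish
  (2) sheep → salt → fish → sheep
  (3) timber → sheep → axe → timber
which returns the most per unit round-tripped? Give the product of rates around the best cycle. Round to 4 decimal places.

(1) 0.8592 × 0.3477 × 3.194 = 0.95419
(2) 0.1646 × 3.592 × 1.317 = 0.77867
(3) 4.302 × 0.1683 × 1.088 = 0.78774
Highest is cycle (1) at 0.9542 (≤1, no arbitrage).

0.9542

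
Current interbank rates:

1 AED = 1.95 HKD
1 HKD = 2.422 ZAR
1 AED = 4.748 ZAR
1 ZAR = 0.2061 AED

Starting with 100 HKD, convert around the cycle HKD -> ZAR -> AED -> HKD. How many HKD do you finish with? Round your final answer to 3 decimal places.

97.339

100 HKD × 2.422 = 242.2 ZAR
242.2 ZAR × 0.2061 = 49.91742 AED
49.91742 AED × 1.95 = 97.338969 HKD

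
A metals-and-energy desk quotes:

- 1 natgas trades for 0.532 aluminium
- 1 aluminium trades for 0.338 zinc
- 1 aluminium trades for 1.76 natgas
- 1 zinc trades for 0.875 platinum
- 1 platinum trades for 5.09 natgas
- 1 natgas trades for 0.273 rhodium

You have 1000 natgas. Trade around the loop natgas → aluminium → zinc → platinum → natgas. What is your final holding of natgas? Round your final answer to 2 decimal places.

1000 natgas × 0.532 = 532 aluminium
532 aluminium × 0.338 = 179.816 zinc
179.816 zinc × 0.875 = 157.339 platinum
157.339 platinum × 5.09 = 800.85551 natgas

800.86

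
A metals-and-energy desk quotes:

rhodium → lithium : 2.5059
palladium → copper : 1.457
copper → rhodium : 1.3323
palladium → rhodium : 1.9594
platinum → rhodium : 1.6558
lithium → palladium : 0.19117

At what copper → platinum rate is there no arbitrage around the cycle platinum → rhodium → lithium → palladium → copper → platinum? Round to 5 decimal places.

Known legs of the cycle: 1.6558 × 2.5059 × 0.19117 × 1.457 = 1.1557154159192418
For no arbitrage the full-cycle product must be 1, so the missing rate is 1 / 1.1557154159192418 ≈ 0.8652649.

0.86526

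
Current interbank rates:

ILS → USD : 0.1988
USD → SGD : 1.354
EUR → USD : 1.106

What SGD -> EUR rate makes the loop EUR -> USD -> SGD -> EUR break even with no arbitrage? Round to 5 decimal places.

0.66777

Known legs of the cycle: 1.106 × 1.354 = 1.497524
For no arbitrage the full-cycle product must be 1, so the missing rate is 1 / 1.497524 ≈ 0.6677689.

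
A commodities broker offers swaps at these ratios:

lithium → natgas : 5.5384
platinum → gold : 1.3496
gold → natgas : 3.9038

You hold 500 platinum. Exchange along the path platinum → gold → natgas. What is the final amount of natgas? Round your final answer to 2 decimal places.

2634.28

500 platinum × 1.3496 = 674.8 gold
674.8 gold × 3.9038 = 2634.28424 natgas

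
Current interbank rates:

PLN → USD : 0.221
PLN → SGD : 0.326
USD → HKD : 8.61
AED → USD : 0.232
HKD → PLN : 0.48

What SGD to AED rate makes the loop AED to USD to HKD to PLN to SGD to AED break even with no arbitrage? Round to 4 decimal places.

Known legs of the cycle: 0.232 × 8.61 × 0.48 × 0.326 = 0.3125719296
For no arbitrage the full-cycle product must be 1, so the missing rate is 1 / 0.3125719296 ≈ 3.199264.

3.1993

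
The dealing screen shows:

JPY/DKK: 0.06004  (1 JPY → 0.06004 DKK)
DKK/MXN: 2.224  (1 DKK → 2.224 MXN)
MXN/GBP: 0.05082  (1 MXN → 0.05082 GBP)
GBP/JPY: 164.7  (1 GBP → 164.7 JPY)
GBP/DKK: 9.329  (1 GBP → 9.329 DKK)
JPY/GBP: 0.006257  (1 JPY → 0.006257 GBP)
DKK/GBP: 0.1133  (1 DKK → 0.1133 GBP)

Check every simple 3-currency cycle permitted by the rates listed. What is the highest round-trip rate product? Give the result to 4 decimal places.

DKK→GBP→JPY→DKK: 0.1133 × 164.7 × 0.06004 = 1.12038
DKK→MXN→GBP→DKK: 2.224 × 0.05082 × 9.329 = 1.05440
Maximum is DKK→GBP→JPY→DKK at 1.1204; arbitrage exists.

1.1204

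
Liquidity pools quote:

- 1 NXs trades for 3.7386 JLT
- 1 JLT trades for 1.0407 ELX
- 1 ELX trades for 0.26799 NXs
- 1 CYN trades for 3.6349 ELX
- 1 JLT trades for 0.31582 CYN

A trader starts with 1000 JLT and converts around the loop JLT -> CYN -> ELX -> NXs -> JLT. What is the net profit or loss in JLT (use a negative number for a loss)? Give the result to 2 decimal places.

150.16

1000 JLT × 0.31582 = 315.82 CYN
315.82 CYN × 3.6349 = 1147.974118 ELX
1147.974118 ELX × 0.26799 = 307.64558388282 NXs
307.64558388282 NXs × 3.7386 = 1150.163779904310852 JLT
Net change: 1150.163779904310852 − 1000 = 150.163779904310852 JLT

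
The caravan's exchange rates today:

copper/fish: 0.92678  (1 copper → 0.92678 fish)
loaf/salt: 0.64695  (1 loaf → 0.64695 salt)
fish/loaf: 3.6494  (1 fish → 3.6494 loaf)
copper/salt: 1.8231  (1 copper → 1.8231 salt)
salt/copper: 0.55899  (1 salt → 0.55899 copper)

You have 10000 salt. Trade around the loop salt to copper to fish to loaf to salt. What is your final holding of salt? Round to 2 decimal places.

10000 salt × 0.55899 = 5589.9 copper
5589.9 copper × 0.92678 = 5180.607522 fish
5180.607522 fish × 3.6494 = 18906.1090907868 loaf
18906.1090907868 loaf × 0.64695 = 12231.30727628452026 salt

12231.31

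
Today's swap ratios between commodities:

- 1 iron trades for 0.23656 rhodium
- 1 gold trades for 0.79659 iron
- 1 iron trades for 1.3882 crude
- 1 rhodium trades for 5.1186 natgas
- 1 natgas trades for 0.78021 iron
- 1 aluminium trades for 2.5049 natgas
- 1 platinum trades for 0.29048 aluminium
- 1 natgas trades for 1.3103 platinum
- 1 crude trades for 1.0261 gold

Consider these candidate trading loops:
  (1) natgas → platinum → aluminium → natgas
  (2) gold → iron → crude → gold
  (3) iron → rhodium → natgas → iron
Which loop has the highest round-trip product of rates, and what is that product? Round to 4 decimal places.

1.1347

(1) 1.3103 × 0.29048 × 2.5049 = 0.95340
(2) 0.79659 × 1.3882 × 1.0261 = 1.13469
(3) 0.23656 × 5.1186 × 0.78021 = 0.94472
Highest is cycle (2) at 1.1347 (>1, arbitrage).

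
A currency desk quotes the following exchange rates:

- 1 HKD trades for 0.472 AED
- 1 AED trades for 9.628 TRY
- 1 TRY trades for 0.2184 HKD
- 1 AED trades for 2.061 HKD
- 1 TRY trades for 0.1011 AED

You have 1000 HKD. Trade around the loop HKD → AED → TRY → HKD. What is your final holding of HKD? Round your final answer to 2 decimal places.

1000 HKD × 0.472 = 472 AED
472 AED × 9.628 = 4544.416 TRY
4544.416 TRY × 0.2184 = 992.5004544 HKD

992.50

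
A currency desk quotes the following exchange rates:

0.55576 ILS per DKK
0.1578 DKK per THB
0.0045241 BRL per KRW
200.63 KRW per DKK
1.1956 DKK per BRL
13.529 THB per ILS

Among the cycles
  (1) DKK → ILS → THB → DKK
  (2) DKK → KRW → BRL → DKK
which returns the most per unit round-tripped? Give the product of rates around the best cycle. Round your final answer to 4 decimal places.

1.1865

(1) 0.55576 × 13.529 × 0.1578 = 1.18648
(2) 200.63 × 0.0045241 × 1.1956 = 1.08521
Highest is cycle (1) at 1.1865 (>1, arbitrage).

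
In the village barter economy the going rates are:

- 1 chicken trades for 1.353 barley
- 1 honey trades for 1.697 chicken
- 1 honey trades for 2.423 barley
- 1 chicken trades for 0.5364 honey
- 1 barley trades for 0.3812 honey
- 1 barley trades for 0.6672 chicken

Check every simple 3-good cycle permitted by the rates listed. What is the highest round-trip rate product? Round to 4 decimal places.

0.8753

honey→chicken→barley→honey: 1.697 × 1.353 × 0.3812 = 0.87525
honey→barley→chicken→honey: 2.423 × 0.6672 × 0.5364 = 0.86716
Maximum is honey→chicken→barley→honey at 0.8753; no arbitrage — every cycle loses value.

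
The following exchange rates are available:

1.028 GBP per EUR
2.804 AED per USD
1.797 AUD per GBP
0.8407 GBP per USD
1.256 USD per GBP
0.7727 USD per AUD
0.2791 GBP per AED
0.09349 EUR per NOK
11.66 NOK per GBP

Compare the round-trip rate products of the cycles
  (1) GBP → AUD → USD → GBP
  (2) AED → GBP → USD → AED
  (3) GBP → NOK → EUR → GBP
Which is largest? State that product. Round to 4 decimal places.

(1) 1.797 × 0.7727 × 0.8407 = 1.16735
(2) 0.2791 × 1.256 × 2.804 = 0.98294
(3) 11.66 × 0.09349 × 1.028 = 1.12062
Highest is cycle (1) at 1.1673 (>1, arbitrage).

1.1673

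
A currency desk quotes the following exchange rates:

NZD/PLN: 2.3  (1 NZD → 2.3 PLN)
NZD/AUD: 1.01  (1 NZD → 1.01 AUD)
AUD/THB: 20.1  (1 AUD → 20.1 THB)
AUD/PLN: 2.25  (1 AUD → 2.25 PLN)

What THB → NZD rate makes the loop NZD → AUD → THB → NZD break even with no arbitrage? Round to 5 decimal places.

0.04926

Known legs of the cycle: 1.01 × 20.1 = 20.301
For no arbitrage the full-cycle product must be 1, so the missing rate is 1 / 20.301 ≈ 0.0492587.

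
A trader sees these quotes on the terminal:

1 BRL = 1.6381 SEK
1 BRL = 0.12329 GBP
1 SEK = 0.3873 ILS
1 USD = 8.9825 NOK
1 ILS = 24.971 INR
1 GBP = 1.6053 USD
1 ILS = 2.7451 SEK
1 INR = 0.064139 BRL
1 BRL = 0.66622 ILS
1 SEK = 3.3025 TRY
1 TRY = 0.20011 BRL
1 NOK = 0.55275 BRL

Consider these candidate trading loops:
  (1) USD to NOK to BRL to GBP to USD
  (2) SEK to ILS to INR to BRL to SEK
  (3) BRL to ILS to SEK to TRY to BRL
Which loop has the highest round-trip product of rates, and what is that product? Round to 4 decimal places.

1.2086

(1) 8.9825 × 0.55275 × 0.12329 × 1.6053 = 0.98268
(2) 0.3873 × 24.971 × 0.064139 × 1.6381 = 1.01612
(3) 0.66622 × 2.7451 × 3.3025 × 0.20011 = 1.20861
Highest is cycle (3) at 1.2086 (>1, arbitrage).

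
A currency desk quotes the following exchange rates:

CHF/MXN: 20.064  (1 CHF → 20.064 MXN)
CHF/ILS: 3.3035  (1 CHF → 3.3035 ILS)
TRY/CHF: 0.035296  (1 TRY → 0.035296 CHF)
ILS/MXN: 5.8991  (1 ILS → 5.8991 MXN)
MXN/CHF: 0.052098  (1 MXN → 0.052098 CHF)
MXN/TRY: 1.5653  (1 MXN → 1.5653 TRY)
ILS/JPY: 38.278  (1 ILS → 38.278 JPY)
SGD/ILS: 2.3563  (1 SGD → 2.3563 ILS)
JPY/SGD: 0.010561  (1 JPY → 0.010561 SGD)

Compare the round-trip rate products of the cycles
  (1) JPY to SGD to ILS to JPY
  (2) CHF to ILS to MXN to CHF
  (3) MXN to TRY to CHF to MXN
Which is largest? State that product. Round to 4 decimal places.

(1) 0.010561 × 2.3563 × 38.278 = 0.95254
(2) 3.3035 × 5.8991 × 0.052098 = 1.01527
(3) 1.5653 × 0.035296 × 20.064 = 1.10851
Highest is cycle (3) at 1.1085 (>1, arbitrage).

1.1085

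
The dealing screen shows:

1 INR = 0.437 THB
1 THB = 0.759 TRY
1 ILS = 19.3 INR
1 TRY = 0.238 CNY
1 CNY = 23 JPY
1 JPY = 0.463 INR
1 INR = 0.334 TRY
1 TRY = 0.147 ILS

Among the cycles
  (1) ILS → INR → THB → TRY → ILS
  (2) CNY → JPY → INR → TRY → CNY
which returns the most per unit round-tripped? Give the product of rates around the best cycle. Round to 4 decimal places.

(1) 19.3 × 0.437 × 0.759 × 0.147 = 0.94102
(2) 23 × 0.463 × 0.334 × 0.238 = 0.84651
Highest is cycle (1) at 0.9410 (≤1, no arbitrage).

0.9410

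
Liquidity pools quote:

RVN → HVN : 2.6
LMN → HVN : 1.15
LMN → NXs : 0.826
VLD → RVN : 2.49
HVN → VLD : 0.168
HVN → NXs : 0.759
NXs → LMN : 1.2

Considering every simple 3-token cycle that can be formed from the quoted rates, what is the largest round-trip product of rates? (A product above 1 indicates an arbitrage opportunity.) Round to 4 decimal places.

RVN→HVN→VLD→RVN: 2.6 × 0.168 × 2.49 = 1.08763
LMN→HVN→NXs→LMN: 1.15 × 0.759 × 1.2 = 1.04742
Maximum is RVN→HVN→VLD→RVN at 1.0876; arbitrage exists.

1.0876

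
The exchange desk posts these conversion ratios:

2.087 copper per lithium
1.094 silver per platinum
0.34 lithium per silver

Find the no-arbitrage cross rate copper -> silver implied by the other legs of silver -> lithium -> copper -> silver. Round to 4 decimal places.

1.4093

Known legs of the cycle: 0.34 × 2.087 = 0.70958
For no arbitrage the full-cycle product must be 1, so the missing rate is 1 / 0.70958 ≈ 1.409284.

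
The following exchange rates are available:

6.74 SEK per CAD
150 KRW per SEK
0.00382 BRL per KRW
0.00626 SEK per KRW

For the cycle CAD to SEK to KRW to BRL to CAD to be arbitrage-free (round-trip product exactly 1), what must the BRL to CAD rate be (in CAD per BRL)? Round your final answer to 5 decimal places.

0.25893

Known legs of the cycle: 6.74 × 150 × 0.00382 = 3.86202
For no arbitrage the full-cycle product must be 1, so the missing rate is 1 / 3.86202 ≈ 0.2589319.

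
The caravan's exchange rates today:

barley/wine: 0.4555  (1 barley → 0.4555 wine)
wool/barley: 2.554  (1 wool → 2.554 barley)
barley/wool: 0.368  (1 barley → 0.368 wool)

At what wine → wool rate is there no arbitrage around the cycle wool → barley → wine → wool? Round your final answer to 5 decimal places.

Known legs of the cycle: 2.554 × 0.4555 = 1.163347
For no arbitrage the full-cycle product must be 1, so the missing rate is 1 / 1.163347 ≈ 0.8595888.

0.85959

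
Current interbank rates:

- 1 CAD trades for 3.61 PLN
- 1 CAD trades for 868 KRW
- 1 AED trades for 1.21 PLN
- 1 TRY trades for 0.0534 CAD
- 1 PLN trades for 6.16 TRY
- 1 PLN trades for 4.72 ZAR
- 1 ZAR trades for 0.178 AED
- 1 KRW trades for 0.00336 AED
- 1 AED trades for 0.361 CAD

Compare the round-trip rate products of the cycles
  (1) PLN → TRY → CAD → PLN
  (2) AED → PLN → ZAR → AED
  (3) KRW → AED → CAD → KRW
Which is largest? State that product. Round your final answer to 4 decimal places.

1.1875

(1) 6.16 × 0.0534 × 3.61 = 1.18749
(2) 1.21 × 4.72 × 0.178 = 1.01659
(3) 0.00336 × 0.361 × 868 = 1.05285
Highest is cycle (1) at 1.1875 (>1, arbitrage).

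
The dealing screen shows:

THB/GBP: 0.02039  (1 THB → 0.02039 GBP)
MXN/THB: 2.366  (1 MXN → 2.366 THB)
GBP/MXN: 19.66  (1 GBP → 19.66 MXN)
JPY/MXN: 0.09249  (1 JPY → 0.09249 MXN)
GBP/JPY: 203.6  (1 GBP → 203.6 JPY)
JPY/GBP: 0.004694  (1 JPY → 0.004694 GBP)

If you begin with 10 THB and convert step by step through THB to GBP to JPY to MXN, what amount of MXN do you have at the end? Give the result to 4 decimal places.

10 THB × 0.02039 = 0.2039 GBP
0.2039 GBP × 203.6 = 41.51404 JPY
41.51404 JPY × 0.09249 = 3.8396335596 MXN

3.8396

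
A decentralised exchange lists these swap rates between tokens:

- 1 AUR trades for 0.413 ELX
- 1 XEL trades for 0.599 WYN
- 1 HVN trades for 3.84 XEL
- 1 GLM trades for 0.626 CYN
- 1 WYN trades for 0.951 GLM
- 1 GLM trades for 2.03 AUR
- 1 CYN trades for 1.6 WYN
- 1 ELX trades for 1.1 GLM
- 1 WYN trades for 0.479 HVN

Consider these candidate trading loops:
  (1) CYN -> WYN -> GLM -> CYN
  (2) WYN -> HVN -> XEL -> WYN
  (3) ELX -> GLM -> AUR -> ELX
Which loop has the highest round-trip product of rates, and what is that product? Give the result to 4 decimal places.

(1) 1.6 × 0.951 × 0.626 = 0.95252
(2) 0.479 × 3.84 × 0.599 = 1.10178
(3) 1.1 × 2.03 × 0.413 = 0.92223
Highest is cycle (2) at 1.1018 (>1, arbitrage).

1.1018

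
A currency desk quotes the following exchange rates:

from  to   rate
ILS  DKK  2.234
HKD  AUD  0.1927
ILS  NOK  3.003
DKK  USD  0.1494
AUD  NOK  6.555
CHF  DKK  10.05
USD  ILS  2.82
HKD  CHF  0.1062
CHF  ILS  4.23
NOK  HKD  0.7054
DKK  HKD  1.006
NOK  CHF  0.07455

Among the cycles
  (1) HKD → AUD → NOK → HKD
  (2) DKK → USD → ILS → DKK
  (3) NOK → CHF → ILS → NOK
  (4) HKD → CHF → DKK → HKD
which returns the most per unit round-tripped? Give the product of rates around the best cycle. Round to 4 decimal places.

1.0737

(1) 0.1927 × 6.555 × 0.7054 = 0.89102
(2) 0.1494 × 2.82 × 2.234 = 0.94120
(3) 0.07455 × 4.23 × 3.003 = 0.94699
(4) 0.1062 × 10.05 × 1.006 = 1.07371
Highest is cycle (4) at 1.0737 (>1, arbitrage).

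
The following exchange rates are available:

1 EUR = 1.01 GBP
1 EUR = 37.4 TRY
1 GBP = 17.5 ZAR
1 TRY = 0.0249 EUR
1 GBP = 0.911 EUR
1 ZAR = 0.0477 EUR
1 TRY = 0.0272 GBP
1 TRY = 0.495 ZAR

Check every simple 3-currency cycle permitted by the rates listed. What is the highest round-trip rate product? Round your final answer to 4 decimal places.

0.9267

GBP→EUR→TRY→GBP: 0.911 × 37.4 × 0.0272 = 0.92674
EUR→TRY→ZAR→EUR: 37.4 × 0.495 × 0.0477 = 0.88307
GBP→ZAR→EUR→GBP: 17.5 × 0.0477 × 1.01 = 0.84310
Maximum is GBP→EUR→TRY→GBP at 0.9267; no arbitrage — every cycle loses value.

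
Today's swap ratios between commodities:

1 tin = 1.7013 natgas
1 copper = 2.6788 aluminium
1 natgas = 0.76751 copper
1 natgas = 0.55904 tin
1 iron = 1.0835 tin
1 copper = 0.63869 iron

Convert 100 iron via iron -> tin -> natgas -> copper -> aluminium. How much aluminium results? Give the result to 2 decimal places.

379.00

100 iron × 1.0835 = 108.35 tin
108.35 tin × 1.7013 = 184.335855 natgas
184.335855 natgas × 0.76751 = 141.47961207105 copper
141.47961207105 copper × 2.6788 = 378.99558481592874 aluminium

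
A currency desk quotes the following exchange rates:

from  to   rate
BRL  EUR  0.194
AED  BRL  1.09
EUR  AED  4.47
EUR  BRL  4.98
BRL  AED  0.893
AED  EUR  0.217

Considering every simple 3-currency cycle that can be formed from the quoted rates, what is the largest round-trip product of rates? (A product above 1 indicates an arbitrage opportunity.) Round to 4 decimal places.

BRL→AED→EUR→BRL: 0.893 × 0.217 × 4.98 = 0.96503
BRL→EUR→AED→BRL: 0.194 × 4.47 × 1.09 = 0.94523
Maximum is BRL→AED→EUR→BRL at 0.9650; no arbitrage — every cycle loses value.

0.9650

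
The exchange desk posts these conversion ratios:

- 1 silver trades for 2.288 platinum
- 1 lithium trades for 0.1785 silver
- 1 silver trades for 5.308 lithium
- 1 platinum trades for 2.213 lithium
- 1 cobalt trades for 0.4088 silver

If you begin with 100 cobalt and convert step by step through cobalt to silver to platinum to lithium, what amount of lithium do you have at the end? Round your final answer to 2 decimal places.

100 cobalt × 0.4088 = 40.88 silver
40.88 silver × 2.288 = 93.53344 platinum
93.53344 platinum × 2.213 = 206.98950272 lithium

206.99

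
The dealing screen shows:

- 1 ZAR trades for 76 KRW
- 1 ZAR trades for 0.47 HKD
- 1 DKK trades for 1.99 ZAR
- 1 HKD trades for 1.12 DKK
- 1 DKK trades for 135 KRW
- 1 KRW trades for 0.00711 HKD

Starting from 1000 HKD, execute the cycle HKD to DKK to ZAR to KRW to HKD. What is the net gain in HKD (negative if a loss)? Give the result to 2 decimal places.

1000 HKD × 1.12 = 1120 DKK
1120 DKK × 1.99 = 2228.8 ZAR
2228.8 ZAR × 76 = 169388.8 KRW
169388.8 KRW × 0.00711 = 1204.354368 HKD
Net change: 1204.354368 − 1000 = 204.354368 HKD

204.35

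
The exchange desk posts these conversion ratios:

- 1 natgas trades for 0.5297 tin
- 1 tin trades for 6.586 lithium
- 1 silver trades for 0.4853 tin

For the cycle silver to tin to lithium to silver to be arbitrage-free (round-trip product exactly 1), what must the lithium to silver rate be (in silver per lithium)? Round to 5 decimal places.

0.31287

Known legs of the cycle: 0.4853 × 6.586 = 3.1961858
For no arbitrage the full-cycle product must be 1, so the missing rate is 1 / 3.1961858 ≈ 0.3128729.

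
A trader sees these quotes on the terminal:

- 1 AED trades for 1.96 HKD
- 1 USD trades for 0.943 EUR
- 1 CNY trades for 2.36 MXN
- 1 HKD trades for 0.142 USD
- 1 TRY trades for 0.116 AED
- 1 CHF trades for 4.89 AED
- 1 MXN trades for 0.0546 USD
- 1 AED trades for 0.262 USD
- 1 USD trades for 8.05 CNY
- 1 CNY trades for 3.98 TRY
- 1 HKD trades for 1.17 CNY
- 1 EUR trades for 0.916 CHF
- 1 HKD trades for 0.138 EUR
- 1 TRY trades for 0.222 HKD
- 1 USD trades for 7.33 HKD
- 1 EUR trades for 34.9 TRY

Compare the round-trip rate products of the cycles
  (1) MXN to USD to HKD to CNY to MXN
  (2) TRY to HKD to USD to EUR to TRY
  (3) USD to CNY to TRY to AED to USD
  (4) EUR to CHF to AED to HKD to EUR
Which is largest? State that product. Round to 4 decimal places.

(1) 0.0546 × 7.33 × 1.17 × 2.36 = 1.10508
(2) 0.222 × 0.142 × 0.943 × 34.9 = 1.03748
(3) 8.05 × 3.98 × 0.116 × 0.262 = 0.97373
(4) 0.916 × 4.89 × 1.96 × 0.138 = 1.21154
Highest is cycle (4) at 1.2115 (>1, arbitrage).

1.2115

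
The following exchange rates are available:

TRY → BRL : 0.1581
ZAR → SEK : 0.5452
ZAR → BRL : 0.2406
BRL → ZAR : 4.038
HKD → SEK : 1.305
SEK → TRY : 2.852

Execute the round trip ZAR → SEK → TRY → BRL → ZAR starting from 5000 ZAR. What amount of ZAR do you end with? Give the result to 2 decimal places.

4963.33

5000 ZAR × 0.5452 = 2726 SEK
2726 SEK × 2.852 = 7774.552 TRY
7774.552 TRY × 0.1581 = 1229.1566712 BRL
1229.1566712 BRL × 4.038 = 4963.3346383056 ZAR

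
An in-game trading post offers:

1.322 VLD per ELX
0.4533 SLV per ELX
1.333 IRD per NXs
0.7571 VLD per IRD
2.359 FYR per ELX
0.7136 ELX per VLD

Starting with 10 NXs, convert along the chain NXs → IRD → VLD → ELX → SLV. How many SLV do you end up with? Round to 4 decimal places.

3.2646

10 NXs × 1.333 = 13.33 IRD
13.33 IRD × 0.7571 = 10.092143 VLD
10.092143 VLD × 0.7136 = 7.2017532448 ELX
7.2017532448 ELX × 0.4533 = 3.26455474586784 SLV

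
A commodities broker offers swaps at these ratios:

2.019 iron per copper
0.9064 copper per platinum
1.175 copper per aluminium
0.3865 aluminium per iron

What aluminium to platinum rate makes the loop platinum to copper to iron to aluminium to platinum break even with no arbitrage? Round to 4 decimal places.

1.4138

Known legs of the cycle: 0.9064 × 2.019 × 0.3865 = 0.7073033484
For no arbitrage the full-cycle product must be 1, so the missing rate is 1 / 0.7073033484 ≈ 1.413821.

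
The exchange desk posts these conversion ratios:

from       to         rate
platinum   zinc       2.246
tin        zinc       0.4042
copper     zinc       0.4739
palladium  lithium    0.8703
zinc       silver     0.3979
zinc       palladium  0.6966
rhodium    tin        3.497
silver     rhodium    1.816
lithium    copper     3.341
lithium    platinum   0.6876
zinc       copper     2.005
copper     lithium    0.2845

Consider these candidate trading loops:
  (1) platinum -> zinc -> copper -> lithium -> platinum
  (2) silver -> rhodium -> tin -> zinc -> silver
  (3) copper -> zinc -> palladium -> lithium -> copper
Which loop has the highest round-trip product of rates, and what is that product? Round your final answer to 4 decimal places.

(1) 2.246 × 2.005 × 0.2845 × 0.6876 = 0.88093
(2) 1.816 × 3.497 × 0.4042 × 0.3979 = 1.02137
(3) 0.4739 × 0.6966 × 0.8703 × 3.341 = 0.95988
Highest is cycle (2) at 1.0214 (>1, arbitrage).

1.0214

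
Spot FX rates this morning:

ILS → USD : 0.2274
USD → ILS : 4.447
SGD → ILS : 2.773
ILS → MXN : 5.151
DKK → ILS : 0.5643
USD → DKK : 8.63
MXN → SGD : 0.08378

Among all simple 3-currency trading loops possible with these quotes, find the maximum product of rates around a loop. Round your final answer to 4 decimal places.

1.1967

ILS→MXN→SGD→ILS: 5.151 × 0.08378 × 2.773 = 1.19669
ILS→USD→DKK→ILS: 0.2274 × 8.63 × 0.5643 = 1.10742
Maximum is ILS→MXN→SGD→ILS at 1.1967; arbitrage exists.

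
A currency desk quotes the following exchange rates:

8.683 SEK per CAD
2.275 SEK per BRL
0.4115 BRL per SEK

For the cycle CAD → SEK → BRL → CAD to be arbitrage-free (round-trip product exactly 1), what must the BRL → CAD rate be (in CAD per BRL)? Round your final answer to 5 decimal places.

0.27987

Known legs of the cycle: 8.683 × 0.4115 = 3.5730545
For no arbitrage the full-cycle product must be 1, so the missing rate is 1 / 3.5730545 ≈ 0.2798726.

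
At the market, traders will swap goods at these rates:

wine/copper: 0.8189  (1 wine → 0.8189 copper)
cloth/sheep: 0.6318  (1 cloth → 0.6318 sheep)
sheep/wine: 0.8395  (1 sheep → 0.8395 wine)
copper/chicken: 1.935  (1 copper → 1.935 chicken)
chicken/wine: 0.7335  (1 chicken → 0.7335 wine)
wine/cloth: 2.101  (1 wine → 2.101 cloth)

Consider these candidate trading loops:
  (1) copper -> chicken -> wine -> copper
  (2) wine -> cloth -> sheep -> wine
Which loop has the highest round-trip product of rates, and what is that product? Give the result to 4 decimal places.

(1) 1.935 × 0.7335 × 0.8189 = 1.16228
(2) 2.101 × 0.6318 × 0.8395 = 1.11436
Highest is cycle (1) at 1.1623 (>1, arbitrage).

1.1623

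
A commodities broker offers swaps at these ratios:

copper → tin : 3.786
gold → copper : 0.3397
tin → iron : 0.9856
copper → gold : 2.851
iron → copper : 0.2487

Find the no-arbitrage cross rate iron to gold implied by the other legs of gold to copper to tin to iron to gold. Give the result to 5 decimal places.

Known legs of the cycle: 0.3397 × 3.786 × 0.9856 = 1.26758429952
For no arbitrage the full-cycle product must be 1, so the missing rate is 1 / 1.26758429952 ≈ 0.7889022.

0.78890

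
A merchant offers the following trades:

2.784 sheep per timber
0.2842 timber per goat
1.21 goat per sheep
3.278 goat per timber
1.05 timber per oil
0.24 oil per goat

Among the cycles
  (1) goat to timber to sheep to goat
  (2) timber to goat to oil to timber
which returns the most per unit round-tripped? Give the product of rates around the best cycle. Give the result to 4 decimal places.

(1) 0.2842 × 2.784 × 1.21 = 0.95737
(2) 3.278 × 0.24 × 1.05 = 0.82606
Highest is cycle (1) at 0.9574 (≤1, no arbitrage).

0.9574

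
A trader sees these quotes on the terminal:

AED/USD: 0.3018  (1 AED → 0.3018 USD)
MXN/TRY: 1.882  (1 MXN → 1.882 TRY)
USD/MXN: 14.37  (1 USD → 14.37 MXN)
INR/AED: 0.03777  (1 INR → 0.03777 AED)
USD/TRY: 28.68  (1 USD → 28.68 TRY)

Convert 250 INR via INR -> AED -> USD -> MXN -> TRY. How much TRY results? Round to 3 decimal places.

250 INR × 0.03777 = 9.4425 AED
9.4425 AED × 0.3018 = 2.8497465 USD
2.8497465 USD × 14.37 = 40.950857205 MXN
40.950857205 MXN × 1.882 = 77.06951325981 TRY

77.070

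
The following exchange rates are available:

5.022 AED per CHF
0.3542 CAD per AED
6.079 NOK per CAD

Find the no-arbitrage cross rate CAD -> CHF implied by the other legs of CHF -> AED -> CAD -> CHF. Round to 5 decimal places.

0.56218

Known legs of the cycle: 5.022 × 0.3542 = 1.7787924
For no arbitrage the full-cycle product must be 1, so the missing rate is 1 / 1.7787924 ≈ 0.5621792.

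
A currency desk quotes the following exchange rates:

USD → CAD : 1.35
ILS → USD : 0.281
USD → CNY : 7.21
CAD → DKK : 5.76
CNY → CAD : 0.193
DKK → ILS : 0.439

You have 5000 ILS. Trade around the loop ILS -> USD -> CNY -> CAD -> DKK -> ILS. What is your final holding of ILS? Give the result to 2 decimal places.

5000 ILS × 0.281 = 1405 USD
1405 USD × 7.21 = 10130.05 CNY
10130.05 CNY × 0.193 = 1955.09965 CAD
1955.09965 CAD × 5.76 = 11261.373984 DKK
11261.373984 DKK × 0.439 = 4943.743178976 ILS

4943.74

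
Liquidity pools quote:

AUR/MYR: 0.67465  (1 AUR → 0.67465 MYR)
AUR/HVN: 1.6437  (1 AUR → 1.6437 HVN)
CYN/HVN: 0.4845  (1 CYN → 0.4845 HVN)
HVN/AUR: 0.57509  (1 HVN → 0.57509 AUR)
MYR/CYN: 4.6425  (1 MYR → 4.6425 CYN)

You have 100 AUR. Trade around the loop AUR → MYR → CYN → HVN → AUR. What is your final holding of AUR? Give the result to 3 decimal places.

87.269

100 AUR × 0.67465 = 67.465 MYR
67.465 MYR × 4.6425 = 313.2062625 CYN
313.2062625 CYN × 0.4845 = 151.74843418125 HVN
151.74843418125 HVN × 0.57509 = 87.2690070132950625 AUR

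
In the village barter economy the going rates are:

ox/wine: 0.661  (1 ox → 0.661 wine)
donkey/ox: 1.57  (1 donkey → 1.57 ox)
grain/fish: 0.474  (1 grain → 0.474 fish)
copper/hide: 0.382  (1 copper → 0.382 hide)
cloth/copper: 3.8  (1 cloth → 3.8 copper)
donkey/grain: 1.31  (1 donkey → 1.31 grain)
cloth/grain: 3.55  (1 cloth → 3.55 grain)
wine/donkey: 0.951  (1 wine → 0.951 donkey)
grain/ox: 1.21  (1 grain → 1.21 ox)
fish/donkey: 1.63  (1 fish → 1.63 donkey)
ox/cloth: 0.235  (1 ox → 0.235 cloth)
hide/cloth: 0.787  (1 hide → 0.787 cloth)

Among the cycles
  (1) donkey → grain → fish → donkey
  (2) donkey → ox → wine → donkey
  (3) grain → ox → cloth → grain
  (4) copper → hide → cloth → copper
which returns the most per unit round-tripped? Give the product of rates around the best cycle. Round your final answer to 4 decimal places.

(1) 1.31 × 0.474 × 1.63 = 1.01213
(2) 1.57 × 0.661 × 0.951 = 0.98692
(3) 1.21 × 0.235 × 3.55 = 1.00944
(4) 0.382 × 0.787 × 3.8 = 1.14241
Highest is cycle (4) at 1.1424 (>1, arbitrage).

1.1424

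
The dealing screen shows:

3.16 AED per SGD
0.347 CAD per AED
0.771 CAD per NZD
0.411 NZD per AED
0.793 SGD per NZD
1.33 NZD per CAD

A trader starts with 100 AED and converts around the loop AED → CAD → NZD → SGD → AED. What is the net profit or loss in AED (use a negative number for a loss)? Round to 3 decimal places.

15.649

100 AED × 0.347 = 34.7 CAD
34.7 CAD × 1.33 = 46.151 NZD
46.151 NZD × 0.793 = 36.597743 SGD
36.597743 SGD × 3.16 = 115.64886788 AED
Net change: 115.64886788 − 100 = 15.64886788 AED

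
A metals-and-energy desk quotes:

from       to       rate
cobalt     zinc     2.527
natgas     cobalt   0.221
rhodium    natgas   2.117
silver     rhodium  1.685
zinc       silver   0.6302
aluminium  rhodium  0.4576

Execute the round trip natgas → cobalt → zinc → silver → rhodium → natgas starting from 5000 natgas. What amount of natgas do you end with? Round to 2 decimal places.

5000 natgas × 0.221 = 1105 cobalt
1105 cobalt × 2.527 = 2792.335 zinc
2792.335 zinc × 0.6302 = 1759.729517 silver
1759.729517 silver × 1.685 = 2965.144236145 rhodium
2965.144236145 rhodium × 2.117 = 6277.210347918965 natgas

6277.21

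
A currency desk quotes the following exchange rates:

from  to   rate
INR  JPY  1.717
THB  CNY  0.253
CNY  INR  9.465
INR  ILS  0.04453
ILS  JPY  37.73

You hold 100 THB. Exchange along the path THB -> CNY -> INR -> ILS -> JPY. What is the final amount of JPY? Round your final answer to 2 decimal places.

100 THB × 0.253 = 25.3 CNY
25.3 CNY × 9.465 = 239.4645 INR
239.4645 INR × 0.04453 = 10.663354185 ILS
10.663354185 ILS × 37.73 = 402.32835340005 JPY

402.33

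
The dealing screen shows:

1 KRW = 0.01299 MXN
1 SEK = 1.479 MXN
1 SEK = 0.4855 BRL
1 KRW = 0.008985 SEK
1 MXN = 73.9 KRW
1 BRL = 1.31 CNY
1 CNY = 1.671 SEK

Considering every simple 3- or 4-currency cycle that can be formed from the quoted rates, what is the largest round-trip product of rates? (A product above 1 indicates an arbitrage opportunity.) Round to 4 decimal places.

1.0628

BRL→CNY→SEK→BRL: 1.31 × 1.671 × 0.4855 = 1.06276
KRW→SEK→MXN→KRW: 0.008985 × 1.479 × 73.9 = 0.98204
Maximum is BRL→CNY→SEK→BRL at 1.0628; arbitrage exists.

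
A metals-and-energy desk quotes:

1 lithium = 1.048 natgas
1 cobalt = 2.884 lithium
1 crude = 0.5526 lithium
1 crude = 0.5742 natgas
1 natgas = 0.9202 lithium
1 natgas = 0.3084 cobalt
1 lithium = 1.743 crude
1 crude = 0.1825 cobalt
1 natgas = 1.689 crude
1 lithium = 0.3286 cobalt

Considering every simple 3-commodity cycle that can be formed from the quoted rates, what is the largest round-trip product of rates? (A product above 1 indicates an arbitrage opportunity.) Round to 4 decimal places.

crude→lithium→natgas→crude: 0.5526 × 1.048 × 1.689 = 0.97814
natgas→cobalt→lithium→natgas: 0.3084 × 2.884 × 1.048 = 0.93212
crude→natgas→lithium→crude: 0.5742 × 0.9202 × 1.743 = 0.92096
crude→cobalt→lithium→crude: 0.1825 × 2.884 × 1.743 = 0.91739
Maximum is crude→lithium→natgas→crude at 0.9781; no arbitrage — every cycle loses value.

0.9781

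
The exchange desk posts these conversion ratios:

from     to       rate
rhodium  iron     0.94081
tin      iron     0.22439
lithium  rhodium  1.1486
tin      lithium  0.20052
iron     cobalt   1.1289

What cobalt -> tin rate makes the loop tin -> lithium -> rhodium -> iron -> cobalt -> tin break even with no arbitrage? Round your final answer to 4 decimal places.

4.0880

Known legs of the cycle: 0.20052 × 1.1486 × 0.94081 × 1.1289 = 0.244615462445524248
For no arbitrage the full-cycle product must be 1, so the missing rate is 1 / 0.244615462445524248 ≈ 4.088049.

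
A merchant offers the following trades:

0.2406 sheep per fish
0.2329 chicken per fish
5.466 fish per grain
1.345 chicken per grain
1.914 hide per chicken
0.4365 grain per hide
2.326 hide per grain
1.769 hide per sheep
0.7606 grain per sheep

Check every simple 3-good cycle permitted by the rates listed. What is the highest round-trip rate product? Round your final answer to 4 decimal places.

1.1237

hide→grain→chicken→hide: 0.4365 × 1.345 × 1.914 = 1.12370
sheep→grain→fish→sheep: 0.7606 × 5.466 × 0.2406 = 1.00028
Maximum is hide→grain→chicken→hide at 1.1237; arbitrage exists.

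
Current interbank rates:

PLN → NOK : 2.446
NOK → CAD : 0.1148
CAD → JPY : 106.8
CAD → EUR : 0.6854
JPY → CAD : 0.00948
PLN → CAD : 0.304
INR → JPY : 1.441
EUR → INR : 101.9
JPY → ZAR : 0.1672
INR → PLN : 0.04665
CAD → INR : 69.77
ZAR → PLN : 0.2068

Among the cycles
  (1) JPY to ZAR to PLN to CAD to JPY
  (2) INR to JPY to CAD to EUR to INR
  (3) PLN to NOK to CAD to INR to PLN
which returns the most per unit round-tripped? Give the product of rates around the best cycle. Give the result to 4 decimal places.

(1) 0.1672 × 0.2068 × 0.304 × 106.8 = 1.12262
(2) 1.441 × 0.00948 × 0.6854 × 101.9 = 0.95409
(3) 2.446 × 0.1148 × 69.77 × 0.04665 = 0.91394
Highest is cycle (1) at 1.1226 (>1, arbitrage).

1.1226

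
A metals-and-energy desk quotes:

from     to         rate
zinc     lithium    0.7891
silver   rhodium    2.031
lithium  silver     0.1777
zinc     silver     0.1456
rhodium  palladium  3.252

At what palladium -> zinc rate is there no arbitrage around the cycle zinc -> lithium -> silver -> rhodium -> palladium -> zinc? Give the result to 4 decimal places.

1.0797

Known legs of the cycle: 0.7891 × 0.1777 × 2.031 × 3.252 = 0.92614701541284
For no arbitrage the full-cycle product must be 1, so the missing rate is 1 / 0.92614701541284 ≈ 1.079742.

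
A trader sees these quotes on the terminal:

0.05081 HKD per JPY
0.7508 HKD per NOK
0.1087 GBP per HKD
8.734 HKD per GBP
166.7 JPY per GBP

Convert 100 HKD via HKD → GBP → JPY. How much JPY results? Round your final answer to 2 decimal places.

1812.03

100 HKD × 0.1087 = 10.87 GBP
10.87 GBP × 166.7 = 1812.029 JPY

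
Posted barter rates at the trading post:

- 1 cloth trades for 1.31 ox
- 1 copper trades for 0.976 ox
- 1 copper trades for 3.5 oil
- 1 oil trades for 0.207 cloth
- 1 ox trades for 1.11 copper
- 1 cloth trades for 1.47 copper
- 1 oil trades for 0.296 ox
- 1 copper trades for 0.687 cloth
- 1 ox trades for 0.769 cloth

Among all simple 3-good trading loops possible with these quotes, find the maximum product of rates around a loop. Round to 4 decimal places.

oil→ox→copper→oil: 0.296 × 1.11 × 3.5 = 1.14996
cloth→copper→ox→cloth: 1.47 × 0.976 × 0.769 = 1.10330
cloth→copper→oil→cloth: 1.47 × 3.5 × 0.207 = 1.06502
cloth→ox→copper→cloth: 1.31 × 1.11 × 0.687 = 0.99897
Maximum is oil→ox→copper→oil at 1.1500; arbitrage exists.

1.1500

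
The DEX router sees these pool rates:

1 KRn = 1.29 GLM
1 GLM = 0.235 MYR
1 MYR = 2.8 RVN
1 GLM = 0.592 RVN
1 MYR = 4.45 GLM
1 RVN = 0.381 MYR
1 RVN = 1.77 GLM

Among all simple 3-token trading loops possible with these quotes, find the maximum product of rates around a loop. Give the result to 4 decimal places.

MYR→RVN→GLM→MYR: 2.8 × 1.77 × 0.235 = 1.16466
MYR→GLM→RVN→MYR: 4.45 × 0.592 × 0.381 = 1.00371
Maximum is MYR→RVN→GLM→MYR at 1.1647; arbitrage exists.

1.1647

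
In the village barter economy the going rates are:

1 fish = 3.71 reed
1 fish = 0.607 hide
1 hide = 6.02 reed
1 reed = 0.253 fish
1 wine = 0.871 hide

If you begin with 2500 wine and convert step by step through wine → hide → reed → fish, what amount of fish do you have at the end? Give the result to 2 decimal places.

3316.46

2500 wine × 0.871 = 2177.5 hide
2177.5 hide × 6.02 = 13108.55 reed
13108.55 reed × 0.253 = 3316.46315 fish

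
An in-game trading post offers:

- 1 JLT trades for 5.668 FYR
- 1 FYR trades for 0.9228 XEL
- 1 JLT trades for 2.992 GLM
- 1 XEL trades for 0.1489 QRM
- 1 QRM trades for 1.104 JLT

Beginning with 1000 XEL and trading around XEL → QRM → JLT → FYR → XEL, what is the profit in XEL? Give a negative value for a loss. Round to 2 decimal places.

-140.19

1000 XEL × 0.1489 = 148.9 QRM
148.9 QRM × 1.104 = 164.3856 JLT
164.3856 JLT × 5.668 = 931.7375808 FYR
931.7375808 FYR × 0.9228 = 859.80743956224 XEL
Net change: 859.80743956224 − 1000 = -140.19256043776 XEL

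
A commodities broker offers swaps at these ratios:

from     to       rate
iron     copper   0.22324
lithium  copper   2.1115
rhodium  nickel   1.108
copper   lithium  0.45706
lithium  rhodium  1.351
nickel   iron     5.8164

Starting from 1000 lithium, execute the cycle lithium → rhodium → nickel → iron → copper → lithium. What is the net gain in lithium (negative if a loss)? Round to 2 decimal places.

1000 lithium × 1.351 = 1351 rhodium
1351 rhodium × 1.108 = 1496.908 nickel
1496.908 nickel × 5.8164 = 8706.6156912 iron
8706.6156912 iron × 0.22324 = 1943.664886903488 copper
1943.664886903488 copper × 0.45706 = 888.37147320810822528 lithium
Net change: 888.37147320810822528 − 1000 = -111.62852679189177472 lithium

-111.63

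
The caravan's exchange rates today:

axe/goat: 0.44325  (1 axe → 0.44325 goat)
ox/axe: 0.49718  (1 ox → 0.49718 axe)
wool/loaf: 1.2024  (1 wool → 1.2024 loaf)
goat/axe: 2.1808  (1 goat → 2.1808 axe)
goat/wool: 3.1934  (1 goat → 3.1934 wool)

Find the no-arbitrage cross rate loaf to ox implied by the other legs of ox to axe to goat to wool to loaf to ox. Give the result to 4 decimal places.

Known legs of the cycle: 0.49718 × 0.44325 × 3.1934 × 1.2024 = 0.8461837536510456
For no arbitrage the full-cycle product must be 1, so the missing rate is 1 / 0.8461837536510456 ≈ 1.181776.

1.1818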